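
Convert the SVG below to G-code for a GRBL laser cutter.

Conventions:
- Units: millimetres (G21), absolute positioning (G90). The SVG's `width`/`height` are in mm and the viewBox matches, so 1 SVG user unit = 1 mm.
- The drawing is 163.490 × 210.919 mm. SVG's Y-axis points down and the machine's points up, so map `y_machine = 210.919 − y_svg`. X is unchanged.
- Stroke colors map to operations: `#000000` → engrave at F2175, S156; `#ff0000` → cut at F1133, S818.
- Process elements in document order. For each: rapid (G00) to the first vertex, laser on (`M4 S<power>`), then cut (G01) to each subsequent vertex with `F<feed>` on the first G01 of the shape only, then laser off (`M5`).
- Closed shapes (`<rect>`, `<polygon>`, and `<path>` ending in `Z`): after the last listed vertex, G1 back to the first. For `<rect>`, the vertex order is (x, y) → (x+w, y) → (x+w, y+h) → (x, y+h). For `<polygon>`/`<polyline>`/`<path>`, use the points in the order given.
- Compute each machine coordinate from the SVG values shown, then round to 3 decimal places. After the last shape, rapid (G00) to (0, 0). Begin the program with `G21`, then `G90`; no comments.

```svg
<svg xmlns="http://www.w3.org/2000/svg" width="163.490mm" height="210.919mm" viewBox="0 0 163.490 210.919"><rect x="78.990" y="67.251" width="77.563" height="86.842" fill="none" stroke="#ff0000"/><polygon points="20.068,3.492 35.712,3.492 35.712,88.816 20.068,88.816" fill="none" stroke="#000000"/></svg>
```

G21
G90
G00 X78.990 Y143.668
M4 S818
G01 X156.553 Y143.668 F1133
G01 X156.553 Y56.826
G01 X78.990 Y56.826
G01 X78.990 Y143.668
M5
G00 X20.068 Y207.427
M4 S156
G01 X35.712 Y207.427 F2175
G01 X35.712 Y122.103
G01 X20.068 Y122.103
G01 X20.068 Y207.427
M5
G00 X0.000 Y0.000

Since the viewBox matches the mm dimensions, user units are millimetres directly. The only transform is the Y-flip y_m = 210.919 − y_svg.

Shape 1 is a rectangle drawn with `<rect>`. Its stroke #ff0000 means cut at S818, F1133. After flipping Y the toolpath is (78.990,143.668) → (156.553,143.668) → (156.553,56.826) → (78.990,56.826) → (78.990,143.668), returning to the start.

Shape 2 is a rectangle drawn with `<polygon>`. Its stroke #000000 means engrave at S156, F2175. After flipping Y the toolpath is (20.068,207.427) → (35.712,207.427) → (35.712,122.103) → (20.068,122.103) → (20.068,207.427), returning to the start.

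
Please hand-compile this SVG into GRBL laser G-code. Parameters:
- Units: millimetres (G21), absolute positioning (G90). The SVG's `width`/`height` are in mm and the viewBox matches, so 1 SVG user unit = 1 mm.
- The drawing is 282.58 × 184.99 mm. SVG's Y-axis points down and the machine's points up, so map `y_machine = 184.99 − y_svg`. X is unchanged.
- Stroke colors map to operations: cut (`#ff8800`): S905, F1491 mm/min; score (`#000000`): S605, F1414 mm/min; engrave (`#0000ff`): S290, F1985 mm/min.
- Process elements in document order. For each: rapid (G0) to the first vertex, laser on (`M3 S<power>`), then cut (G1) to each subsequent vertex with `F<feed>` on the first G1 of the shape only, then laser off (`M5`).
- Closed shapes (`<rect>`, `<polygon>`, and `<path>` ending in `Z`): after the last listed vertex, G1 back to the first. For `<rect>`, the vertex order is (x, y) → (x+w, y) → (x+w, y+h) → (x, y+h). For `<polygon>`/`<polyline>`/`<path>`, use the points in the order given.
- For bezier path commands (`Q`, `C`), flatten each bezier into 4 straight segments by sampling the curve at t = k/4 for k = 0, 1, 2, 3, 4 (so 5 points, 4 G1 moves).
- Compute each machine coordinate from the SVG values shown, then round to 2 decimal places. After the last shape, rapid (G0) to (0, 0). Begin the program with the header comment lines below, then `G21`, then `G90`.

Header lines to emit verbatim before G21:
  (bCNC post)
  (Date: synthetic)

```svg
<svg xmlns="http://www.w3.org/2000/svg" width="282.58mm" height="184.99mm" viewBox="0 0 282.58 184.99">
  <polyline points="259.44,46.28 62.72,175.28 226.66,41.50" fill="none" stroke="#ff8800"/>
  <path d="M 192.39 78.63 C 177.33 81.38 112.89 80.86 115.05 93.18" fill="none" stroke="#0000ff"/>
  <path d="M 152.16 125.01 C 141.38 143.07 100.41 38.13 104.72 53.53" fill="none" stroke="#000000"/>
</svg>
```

(bCNC post)
(Date: synthetic)
G21
G90
G0 X259.44 Y138.71
M3 S905
G1 X62.72 Y9.71 F1491
G1 X226.66 Y143.49
M5
G0 X192.39 Y106.36
M3 S290
G1 X173.65 Y104.66 F1985
G1 X147.26 Y102.67
G1 X124.11 Y98.89
G1 X115.05 Y91.81
M5
G0 X152.16 Y59.98
M3 S605
G1 X139.59 Y65.70 F1414
G1 X122.78 Y94.72
G1 X108.80 Y124.25
G1 X104.72 Y131.46
M5
G0 X0.00 Y0.00

1 u = 1 mm; y_m = 184.99 − y.

[1] `<polyline>` open polyline, #ff8800→cut S905 F1491: (259.44,138.71) → (62.72,9.71) → (226.66,143.49)

[2] `<path>` cubic bezier, #0000ff→engrave S290 F1985: (192.39,106.36) → (173.65,104.66) → (147.26,102.67) → (124.11,98.89) → (115.05,91.81)

[3] `<path>` cubic bezier, #000000→score S605 F1414: (152.16,59.98) → (139.59,65.70) → (122.78,94.72) → (108.80,124.25) → (104.72,131.46)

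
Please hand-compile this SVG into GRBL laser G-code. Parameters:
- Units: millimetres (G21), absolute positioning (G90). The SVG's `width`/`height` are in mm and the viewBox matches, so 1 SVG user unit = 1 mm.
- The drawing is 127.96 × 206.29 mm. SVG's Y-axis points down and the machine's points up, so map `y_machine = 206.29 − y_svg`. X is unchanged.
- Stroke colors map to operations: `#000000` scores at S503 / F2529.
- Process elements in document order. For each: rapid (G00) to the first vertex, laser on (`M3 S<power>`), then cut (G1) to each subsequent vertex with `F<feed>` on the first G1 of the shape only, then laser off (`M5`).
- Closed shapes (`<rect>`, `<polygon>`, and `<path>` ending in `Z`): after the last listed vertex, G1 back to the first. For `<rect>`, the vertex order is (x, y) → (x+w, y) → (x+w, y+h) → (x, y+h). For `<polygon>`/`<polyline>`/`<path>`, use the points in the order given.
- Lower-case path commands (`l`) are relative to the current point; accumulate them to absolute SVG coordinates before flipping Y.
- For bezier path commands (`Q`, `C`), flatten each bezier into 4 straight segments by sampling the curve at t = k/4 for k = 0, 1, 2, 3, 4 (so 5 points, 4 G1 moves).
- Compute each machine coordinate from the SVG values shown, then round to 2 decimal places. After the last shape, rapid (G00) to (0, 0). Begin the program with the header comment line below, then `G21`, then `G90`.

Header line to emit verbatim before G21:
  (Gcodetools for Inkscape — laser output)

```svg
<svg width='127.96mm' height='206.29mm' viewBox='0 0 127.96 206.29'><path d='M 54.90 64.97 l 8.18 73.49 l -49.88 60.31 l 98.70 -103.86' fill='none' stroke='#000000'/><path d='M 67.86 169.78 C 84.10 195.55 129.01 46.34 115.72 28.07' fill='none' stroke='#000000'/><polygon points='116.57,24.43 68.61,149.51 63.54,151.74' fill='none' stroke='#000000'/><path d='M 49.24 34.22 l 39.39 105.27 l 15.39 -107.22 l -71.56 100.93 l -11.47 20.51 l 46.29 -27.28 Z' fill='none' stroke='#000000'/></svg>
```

Since the viewBox matches the mm dimensions, user units are millimetres directly. The only transform is the Y-flip y_m = 206.29 − y_svg.

Shape 1 is a open polyline drawn with `<path>`. Its stroke #000000 means score at S503, F2529. After flipping Y the toolpath is (54.90,141.32) → (63.08,67.83) → (13.20,7.52) → (111.90,111.38).

Shape 2 is a cubic bezier drawn with `<path>`. Its stroke #000000 means score at S503, F2529. After flipping Y the toolpath is (67.86,36.51) → (84.06,45.21) → (102.86,90.85) → (116.13,144.75) → (115.72,178.22).

Shape 3 is a closed polygon drawn with `<polygon>`. Its stroke #000000 means score at S503, F2529. After flipping Y the toolpath is (116.57,181.86) → (68.61,56.78) → (63.54,54.55) → (116.57,181.86), returning to the start.

Shape 4 is a closed polygon drawn with `<path>`. Its stroke #000000 means score at S503, F2529. After flipping Y the toolpath is (49.24,172.07) → (88.63,66.80) → (104.02,174.02) → (32.46,73.09) → (20.99,52.58) → (67.28,79.86) → (49.24,172.07), returning to the start.

(Gcodetools for Inkscape — laser output)
G21
G90
G00 X54.90 Y141.32
M3 S503
G1 X63.08 Y67.83 F2529
G1 X13.20 Y7.52
G1 X111.90 Y111.38
M5
G00 X67.86 Y36.51
M3 S503
G1 X84.06 Y45.21 F2529
G1 X102.86 Y90.85
G1 X116.13 Y144.75
G1 X115.72 Y178.22
M5
G00 X116.57 Y181.86
M3 S503
G1 X68.61 Y56.78 F2529
G1 X63.54 Y54.55
G1 X116.57 Y181.86
M5
G00 X49.24 Y172.07
M3 S503
G1 X88.63 Y66.80 F2529
G1 X104.02 Y174.02
G1 X32.46 Y73.09
G1 X20.99 Y52.58
G1 X67.28 Y79.86
G1 X49.24 Y172.07
M5
G00 X0.00 Y0.00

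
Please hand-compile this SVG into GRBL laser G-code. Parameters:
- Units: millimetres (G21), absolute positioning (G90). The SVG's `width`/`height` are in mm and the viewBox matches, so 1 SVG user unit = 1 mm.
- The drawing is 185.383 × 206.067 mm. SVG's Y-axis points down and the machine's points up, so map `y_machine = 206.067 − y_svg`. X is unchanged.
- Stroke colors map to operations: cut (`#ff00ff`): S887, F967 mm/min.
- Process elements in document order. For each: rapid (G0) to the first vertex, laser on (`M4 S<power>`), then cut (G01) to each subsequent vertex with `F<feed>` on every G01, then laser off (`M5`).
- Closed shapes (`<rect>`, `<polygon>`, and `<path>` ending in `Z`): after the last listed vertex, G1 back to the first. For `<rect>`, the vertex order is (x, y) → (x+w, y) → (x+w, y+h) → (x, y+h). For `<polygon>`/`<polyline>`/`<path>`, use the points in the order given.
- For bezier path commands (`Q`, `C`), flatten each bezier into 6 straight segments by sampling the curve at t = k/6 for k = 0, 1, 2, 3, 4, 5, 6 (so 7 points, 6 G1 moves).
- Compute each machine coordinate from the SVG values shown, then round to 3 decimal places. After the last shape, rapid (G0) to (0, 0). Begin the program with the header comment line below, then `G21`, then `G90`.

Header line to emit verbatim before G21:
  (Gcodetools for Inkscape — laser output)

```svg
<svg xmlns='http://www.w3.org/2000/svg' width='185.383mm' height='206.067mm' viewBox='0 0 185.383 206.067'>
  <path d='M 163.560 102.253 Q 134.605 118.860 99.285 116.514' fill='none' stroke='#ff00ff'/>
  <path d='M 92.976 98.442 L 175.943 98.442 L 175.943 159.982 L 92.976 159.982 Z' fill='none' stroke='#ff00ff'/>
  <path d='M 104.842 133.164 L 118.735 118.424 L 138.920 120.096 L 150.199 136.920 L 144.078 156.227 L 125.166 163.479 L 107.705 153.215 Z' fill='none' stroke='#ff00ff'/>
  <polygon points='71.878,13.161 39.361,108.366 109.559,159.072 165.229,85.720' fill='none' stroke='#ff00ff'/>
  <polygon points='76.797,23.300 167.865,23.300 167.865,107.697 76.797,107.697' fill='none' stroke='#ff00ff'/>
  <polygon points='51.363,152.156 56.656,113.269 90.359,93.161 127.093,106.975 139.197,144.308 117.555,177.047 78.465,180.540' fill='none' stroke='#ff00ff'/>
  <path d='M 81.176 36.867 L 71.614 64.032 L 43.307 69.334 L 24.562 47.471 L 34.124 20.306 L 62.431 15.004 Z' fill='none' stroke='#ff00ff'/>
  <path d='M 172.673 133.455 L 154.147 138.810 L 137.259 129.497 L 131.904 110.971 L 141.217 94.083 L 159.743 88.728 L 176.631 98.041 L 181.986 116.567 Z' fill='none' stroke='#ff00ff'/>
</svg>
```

(Gcodetools for Inkscape — laser output)
G21
G90
G0 X163.560 Y103.814
M4 S887
G01 X153.732 Y98.805 F967
G01 X143.549 Y94.849 F967
G01 X133.014 Y91.945 F967
G01 X122.124 Y90.095 F967
G01 X110.882 Y89.297 F967
G01 X99.285 Y89.553 F967
M5
G0 X92.976 Y107.625
M4 S887
G01 X175.943 Y107.625 F967
G01 X175.943 Y46.085 F967
G01 X92.976 Y46.085 F967
G01 X92.976 Y107.625 F967
M5
G0 X104.842 Y72.903
M4 S887
G01 X118.735 Y87.643 F967
G01 X138.920 Y85.971 F967
G01 X150.199 Y69.147 F967
G01 X144.078 Y49.840 F967
G01 X125.166 Y42.588 F967
G01 X107.705 Y52.852 F967
G01 X104.842 Y72.903 F967
M5
G0 X71.878 Y192.906
M4 S887
G01 X39.361 Y97.701 F967
G01 X109.559 Y46.995 F967
G01 X165.229 Y120.347 F967
G01 X71.878 Y192.906 F967
M5
G0 X76.797 Y182.767
M4 S887
G01 X167.865 Y182.767 F967
G01 X167.865 Y98.370 F967
G01 X76.797 Y98.370 F967
G01 X76.797 Y182.767 F967
M5
G0 X51.363 Y53.911
M4 S887
G01 X56.656 Y92.798 F967
G01 X90.359 Y112.906 F967
G01 X127.093 Y99.092 F967
G01 X139.197 Y61.759 F967
G01 X117.555 Y29.020 F967
G01 X78.465 Y25.527 F967
G01 X51.363 Y53.911 F967
M5
G0 X81.176 Y169.200
M4 S887
G01 X71.614 Y142.035 F967
G01 X43.307 Y136.733 F967
G01 X24.562 Y158.596 F967
G01 X34.124 Y185.761 F967
G01 X62.431 Y191.063 F967
G01 X81.176 Y169.200 F967
M5
G0 X172.673 Y72.612
M4 S887
G01 X154.147 Y67.257 F967
G01 X137.259 Y76.570 F967
G01 X131.904 Y95.096 F967
G01 X141.217 Y111.984 F967
G01 X159.743 Y117.339 F967
G01 X176.631 Y108.026 F967
G01 X181.986 Y89.500 F967
G01 X172.673 Y72.612 F967
M5
G0 X0.000 Y0.000

viewBox `0 0 185.383 206.067` with mm width/height → 1 unit = 1 mm. Flip: y_m = 206.067 − y_svg.

**Shape 1** — `<path>` quadratic bezier, stroke `#ff00ff` → cut (S887, F967). Control points (SVG): P0=(163.560,102.253), P1=(134.605,118.860), P2=(99.285,116.514); sampled at t=k/6. Machine vertices: (163.560,103.814) → (153.732,98.805) → (143.549,94.849) → (133.014,91.945) → (122.124,90.095) → (110.882,89.297) → (99.285,89.553). Open path.

**Shape 2** — `<path>` rectangle, stroke `#ff00ff` → cut (S887, F967). Machine vertices: (92.976,107.625) → (175.943,107.625) → (175.943,46.085) → (92.976,46.085) → (92.976,107.625). Closed: final G1 returns to the first vertex.

**Shape 3** — `<path>` regular polygon, stroke `#ff00ff` → cut (S887, F967). Machine vertices: (104.842,72.903) → (118.735,87.643) → (138.920,85.971) → (150.199,69.147) → (144.078,49.840) → (125.166,42.588) → (107.705,52.852) → (104.842,72.903). Closed: final G1 returns to the first vertex.

**Shape 4** — `<polygon>` closed polygon, stroke `#ff00ff` → cut (S887, F967). Machine vertices: (71.878,192.906) → (39.361,97.701) → (109.559,46.995) → (165.229,120.347) → (71.878,192.906). Closed: final G1 returns to the first vertex.

**Shape 5** — `<polygon>` rectangle, stroke `#ff00ff` → cut (S887, F967). Machine vertices: (76.797,182.767) → (167.865,182.767) → (167.865,98.370) → (76.797,98.370) → (76.797,182.767). Closed: final G1 returns to the first vertex.

**Shape 6** — `<polygon>` regular polygon, stroke `#ff00ff` → cut (S887, F967). Machine vertices: (51.363,53.911) → (56.656,92.798) → (90.359,112.906) → (127.093,99.092) → (139.197,61.759) → (117.555,29.020) → (78.465,25.527) → (51.363,53.911). Closed: final G1 returns to the first vertex.

**Shape 7** — `<path>` regular polygon, stroke `#ff00ff` → cut (S887, F967). Machine vertices: (81.176,169.200) → (71.614,142.035) → (43.307,136.733) → (24.562,158.596) → (34.124,185.761) → (62.431,191.063) → (81.176,169.200). Closed: final G1 returns to the first vertex.

**Shape 8** — `<path>` regular polygon, stroke `#ff00ff` → cut (S887, F967). Machine vertices: (172.673,72.612) → (154.147,67.257) → (137.259,76.570) → (131.904,95.096) → (141.217,111.984) → (159.743,117.339) → (176.631,108.026) → (181.986,89.500) → (172.673,72.612). Closed: final G1 returns to the first vertex.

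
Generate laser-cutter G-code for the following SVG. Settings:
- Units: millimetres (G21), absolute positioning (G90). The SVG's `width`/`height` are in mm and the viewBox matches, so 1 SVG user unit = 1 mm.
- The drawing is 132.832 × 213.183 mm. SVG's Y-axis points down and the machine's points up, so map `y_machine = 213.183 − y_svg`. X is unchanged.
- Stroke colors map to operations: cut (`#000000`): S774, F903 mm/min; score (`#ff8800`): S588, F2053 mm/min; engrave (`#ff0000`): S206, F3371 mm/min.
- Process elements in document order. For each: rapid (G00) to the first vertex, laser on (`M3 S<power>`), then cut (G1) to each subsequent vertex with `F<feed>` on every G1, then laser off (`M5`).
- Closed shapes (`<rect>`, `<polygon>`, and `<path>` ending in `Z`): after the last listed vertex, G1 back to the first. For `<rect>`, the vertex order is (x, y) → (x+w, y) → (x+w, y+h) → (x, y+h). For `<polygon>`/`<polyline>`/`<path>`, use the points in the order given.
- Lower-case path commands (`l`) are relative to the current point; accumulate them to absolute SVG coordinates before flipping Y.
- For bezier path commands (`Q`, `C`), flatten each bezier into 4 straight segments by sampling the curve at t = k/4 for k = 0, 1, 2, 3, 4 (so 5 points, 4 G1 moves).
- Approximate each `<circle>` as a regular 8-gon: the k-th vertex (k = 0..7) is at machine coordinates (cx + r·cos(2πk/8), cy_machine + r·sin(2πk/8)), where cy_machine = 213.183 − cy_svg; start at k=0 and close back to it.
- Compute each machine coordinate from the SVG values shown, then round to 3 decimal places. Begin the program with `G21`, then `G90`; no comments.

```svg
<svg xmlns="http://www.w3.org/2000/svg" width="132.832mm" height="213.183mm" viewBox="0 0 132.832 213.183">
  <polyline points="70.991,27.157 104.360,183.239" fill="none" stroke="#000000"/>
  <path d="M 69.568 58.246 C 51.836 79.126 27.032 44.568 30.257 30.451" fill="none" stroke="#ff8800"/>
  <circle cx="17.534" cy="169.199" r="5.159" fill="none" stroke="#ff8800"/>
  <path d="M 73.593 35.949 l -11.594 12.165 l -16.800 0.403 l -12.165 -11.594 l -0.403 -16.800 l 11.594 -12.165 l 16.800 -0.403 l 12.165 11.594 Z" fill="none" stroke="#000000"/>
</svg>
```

viewBox `0 0 132.832 213.183` with mm width/height → 1 unit = 1 mm. Flip: y_m = 213.183 − y_svg.

**Shape 1** — `<polyline>` line segment, stroke `#000000` → cut (S774, F903). Machine vertices: (70.991,186.026) → (104.360,29.944). Open path.

**Shape 2** — `<path>` cubic bezier, stroke `#ff8800` → score (S588, F2053). Control points (SVG): P0=(69.568,58.246), P1=(51.836,79.126), P2=(27.032,44.568), P3=(30.257,30.451); sampled at t=k/4. Machine vertices: (69.568,154.937) → (55.491,148.486) → (42.054,155.711) → (32.545,169.497) → (30.257,182.732). Open path.

**Shape 3** — `<circle>` circle, stroke `#ff8800` → score (S588, F2053). Machine vertices: (22.693,43.984) → (21.182,47.632) → (17.534,49.143) → (13.886,47.632) → (12.375,43.984) → (13.886,40.336) → (17.534,38.825) → (21.182,40.336) → (22.693,43.984). Closed: final G1 returns to the first vertex.

**Shape 4** — `<path>` regular polygon, stroke `#000000` → cut (S774, F903). Machine vertices: (73.593,177.234) → (61.999,165.069) → (45.199,164.666) → (33.034,176.260) → (32.631,193.060) → (44.225,205.225) → (61.025,205.628) → (73.190,194.034) → (73.593,177.234). Closed: final G1 returns to the first vertex.

G21
G90
G00 X70.991 Y186.026
M3 S774
G1 X104.360 Y29.944 F903
M5
G00 X69.568 Y154.937
M3 S588
G1 X55.491 Y148.486 F2053
G1 X42.054 Y155.711 F2053
G1 X32.545 Y169.497 F2053
G1 X30.257 Y182.732 F2053
M5
G00 X22.693 Y43.984
M3 S588
G1 X21.182 Y47.632 F2053
G1 X17.534 Y49.143 F2053
G1 X13.886 Y47.632 F2053
G1 X12.375 Y43.984 F2053
G1 X13.886 Y40.336 F2053
G1 X17.534 Y38.825 F2053
G1 X21.182 Y40.336 F2053
G1 X22.693 Y43.984 F2053
M5
G00 X73.593 Y177.234
M3 S774
G1 X61.999 Y165.069 F903
G1 X45.199 Y164.666 F903
G1 X33.034 Y176.260 F903
G1 X32.631 Y193.060 F903
G1 X44.225 Y205.225 F903
G1 X61.025 Y205.628 F903
G1 X73.190 Y194.034 F903
G1 X73.593 Y177.234 F903
M5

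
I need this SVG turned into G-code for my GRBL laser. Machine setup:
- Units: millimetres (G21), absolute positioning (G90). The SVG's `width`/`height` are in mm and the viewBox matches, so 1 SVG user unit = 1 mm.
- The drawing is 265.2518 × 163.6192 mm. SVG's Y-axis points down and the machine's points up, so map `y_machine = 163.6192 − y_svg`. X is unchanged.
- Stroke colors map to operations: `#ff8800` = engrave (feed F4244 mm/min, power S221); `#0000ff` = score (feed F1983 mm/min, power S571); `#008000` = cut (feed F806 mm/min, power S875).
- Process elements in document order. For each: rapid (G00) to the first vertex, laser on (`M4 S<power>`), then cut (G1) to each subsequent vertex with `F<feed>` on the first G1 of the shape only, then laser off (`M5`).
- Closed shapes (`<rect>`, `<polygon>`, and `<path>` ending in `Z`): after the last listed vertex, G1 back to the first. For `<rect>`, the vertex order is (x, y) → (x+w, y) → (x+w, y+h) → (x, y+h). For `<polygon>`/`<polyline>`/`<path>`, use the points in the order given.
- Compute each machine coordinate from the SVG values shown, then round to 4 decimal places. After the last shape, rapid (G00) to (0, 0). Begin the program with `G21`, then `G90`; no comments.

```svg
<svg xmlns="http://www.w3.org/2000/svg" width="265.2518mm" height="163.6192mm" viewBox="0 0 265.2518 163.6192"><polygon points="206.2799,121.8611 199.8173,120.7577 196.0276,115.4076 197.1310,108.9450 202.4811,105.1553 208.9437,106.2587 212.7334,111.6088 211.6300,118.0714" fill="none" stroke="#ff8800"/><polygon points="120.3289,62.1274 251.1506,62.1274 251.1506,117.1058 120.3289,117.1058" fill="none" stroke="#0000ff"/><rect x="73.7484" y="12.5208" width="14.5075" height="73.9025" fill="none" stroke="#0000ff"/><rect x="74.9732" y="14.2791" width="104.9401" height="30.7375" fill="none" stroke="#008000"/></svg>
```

G21
G90
G00 X206.2799 Y41.7581
M4 S221
G1 X199.8173 Y42.8615 F4244
G1 X196.0276 Y48.2116
G1 X197.1310 Y54.6742
G1 X202.4811 Y58.4639
G1 X208.9437 Y57.3605
G1 X212.7334 Y52.0104
G1 X211.6300 Y45.5478
G1 X206.2799 Y41.7581
M5
G00 X120.3289 Y101.4918
M4 S571
G1 X251.1506 Y101.4918 F1983
G1 X251.1506 Y46.5134
G1 X120.3289 Y46.5134
G1 X120.3289 Y101.4918
M5
G00 X73.7484 Y151.0984
M4 S571
G1 X88.2559 Y151.0984 F1983
G1 X88.2559 Y77.1959
G1 X73.7484 Y77.1959
G1 X73.7484 Y151.0984
M5
G00 X74.9732 Y149.3401
M4 S875
G1 X179.9133 Y149.3401 F806
G1 X179.9133 Y118.6026
G1 X74.9732 Y118.6026
G1 X74.9732 Y149.3401
M5
G00 X0.0000 Y0.0000

1 u = 1 mm; y_m = 163.6192 − y.

[1] `<polygon>` regular polygon, #ff8800→engrave S221 F4244: (206.2799,41.7581) → (199.8173,42.8615) → (196.0276,48.2116) → (197.1310,54.6742) → (202.4811,58.4639) → (208.9437,57.3605) → (212.7334,52.0104) → (211.6300,45.5478) → (206.2799,41.7581) (closed)

[2] `<polygon>` rectangle, #0000ff→score S571 F1983: (120.3289,101.4918) → (251.1506,101.4918) → (251.1506,46.5134) → (120.3289,46.5134) → (120.3289,101.4918) (closed)

[3] `<rect>` rectangle, #0000ff→score S571 F1983: (73.7484,151.0984) → (88.2559,151.0984) → (88.2559,77.1959) → (73.7484,77.1959) → (73.7484,151.0984) (closed)

[4] `<rect>` rectangle, #008000→cut S875 F806: (74.9732,149.3401) → (179.9133,149.3401) → (179.9133,118.6026) → (74.9732,118.6026) → (74.9732,149.3401) (closed)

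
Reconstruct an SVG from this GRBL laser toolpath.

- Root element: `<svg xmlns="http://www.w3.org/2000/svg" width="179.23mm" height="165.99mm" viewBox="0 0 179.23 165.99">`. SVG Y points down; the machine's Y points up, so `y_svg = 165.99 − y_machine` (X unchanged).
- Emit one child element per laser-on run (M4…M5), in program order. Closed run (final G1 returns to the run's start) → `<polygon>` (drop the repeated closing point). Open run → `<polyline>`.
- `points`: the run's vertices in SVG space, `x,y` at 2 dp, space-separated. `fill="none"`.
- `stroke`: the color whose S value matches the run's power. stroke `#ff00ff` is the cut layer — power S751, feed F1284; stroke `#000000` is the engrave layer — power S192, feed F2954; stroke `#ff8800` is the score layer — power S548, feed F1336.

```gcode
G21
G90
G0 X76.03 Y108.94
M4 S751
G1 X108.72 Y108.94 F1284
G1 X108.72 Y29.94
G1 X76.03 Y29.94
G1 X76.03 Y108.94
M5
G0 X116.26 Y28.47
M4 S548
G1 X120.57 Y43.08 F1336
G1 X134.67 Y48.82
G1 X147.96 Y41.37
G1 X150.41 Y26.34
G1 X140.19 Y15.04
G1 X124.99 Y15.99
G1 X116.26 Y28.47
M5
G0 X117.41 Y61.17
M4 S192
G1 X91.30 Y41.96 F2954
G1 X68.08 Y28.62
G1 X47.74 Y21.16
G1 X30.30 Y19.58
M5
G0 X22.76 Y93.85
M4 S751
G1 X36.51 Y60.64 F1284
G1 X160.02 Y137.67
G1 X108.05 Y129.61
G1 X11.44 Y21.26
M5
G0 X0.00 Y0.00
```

Machine Y-up, SVG Y-down with viewBox height 165.99, so y_svg = 165.99 − y_machine; X carries over.

Run 1: the run's S751 means `#ff00ff` (cut). The run returns to its start, so emit a `<polygon>` with points (Y-flipped): 76.03,57.05 108.72,57.05 108.72,136.05 76.03,136.05.

Run 2: power S548 maps to stroke `#ff8800` (score). The run returns to its start, so emit a `<polygon>` with points (Y-flipped): 116.26,137.52 120.57,122.91 134.67,117.17 147.96,124.62 150.41,139.65 140.19,150.95 124.99,150.00.

Run 3: power S192 maps to stroke `#000000` (engrave). The run is open, so emit a `<polyline>` with points (Y-flipped): 117.41,104.82 91.30,124.03 68.08,137.37 47.74,144.83 30.30,146.41.

Run 4: power S751 maps to stroke `#ff00ff` (cut). The run is open, so emit a `<polyline>` with points (Y-flipped): 22.76,72.14 36.51,105.35 160.02,28.32 108.05,36.38 11.44,144.73.

<svg xmlns="http://www.w3.org/2000/svg" width="179.23mm" height="165.99mm" viewBox="0 0 179.23 165.99">
  <polygon points="76.03,57.05 108.72,57.05 108.72,136.05 76.03,136.05" fill="none" stroke="#ff00ff"/>
  <polygon points="116.26,137.52 120.57,122.91 134.67,117.17 147.96,124.62 150.41,139.65 140.19,150.95 124.99,150.00" fill="none" stroke="#ff8800"/>
  <polyline points="117.41,104.82 91.30,124.03 68.08,137.37 47.74,144.83 30.30,146.41" fill="none" stroke="#000000"/>
  <polyline points="22.76,72.14 36.51,105.35 160.02,28.32 108.05,36.38 11.44,144.73" fill="none" stroke="#ff00ff"/>
</svg>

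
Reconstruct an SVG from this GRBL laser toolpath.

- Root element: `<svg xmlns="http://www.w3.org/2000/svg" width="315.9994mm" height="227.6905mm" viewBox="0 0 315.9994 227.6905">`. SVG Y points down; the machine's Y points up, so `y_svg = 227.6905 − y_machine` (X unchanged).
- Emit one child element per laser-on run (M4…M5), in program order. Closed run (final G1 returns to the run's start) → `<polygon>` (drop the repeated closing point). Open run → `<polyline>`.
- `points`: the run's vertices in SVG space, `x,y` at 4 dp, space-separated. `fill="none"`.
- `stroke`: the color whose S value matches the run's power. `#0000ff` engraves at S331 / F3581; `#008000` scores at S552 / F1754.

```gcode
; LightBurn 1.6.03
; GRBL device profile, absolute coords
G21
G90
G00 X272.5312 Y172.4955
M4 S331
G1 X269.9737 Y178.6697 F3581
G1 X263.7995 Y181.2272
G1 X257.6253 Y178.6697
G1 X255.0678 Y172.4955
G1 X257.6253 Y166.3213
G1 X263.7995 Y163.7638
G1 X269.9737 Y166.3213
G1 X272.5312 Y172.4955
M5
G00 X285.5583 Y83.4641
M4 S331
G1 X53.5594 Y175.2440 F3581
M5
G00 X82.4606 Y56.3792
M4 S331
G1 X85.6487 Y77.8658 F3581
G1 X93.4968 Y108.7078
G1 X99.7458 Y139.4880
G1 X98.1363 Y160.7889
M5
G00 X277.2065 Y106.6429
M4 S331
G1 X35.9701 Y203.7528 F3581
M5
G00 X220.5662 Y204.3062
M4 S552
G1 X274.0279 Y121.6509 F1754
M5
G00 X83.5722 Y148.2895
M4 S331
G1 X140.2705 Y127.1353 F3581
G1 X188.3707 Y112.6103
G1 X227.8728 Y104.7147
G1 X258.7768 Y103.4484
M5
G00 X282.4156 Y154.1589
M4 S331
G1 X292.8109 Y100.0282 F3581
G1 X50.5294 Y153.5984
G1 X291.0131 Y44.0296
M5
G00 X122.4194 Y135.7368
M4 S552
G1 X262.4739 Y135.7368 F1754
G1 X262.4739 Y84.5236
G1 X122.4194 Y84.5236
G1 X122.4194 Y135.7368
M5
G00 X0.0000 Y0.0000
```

<svg xmlns="http://www.w3.org/2000/svg" width="315.9994mm" height="227.6905mm" viewBox="0 0 315.9994 227.6905">
  <polygon points="272.5312,55.1950 269.9737,49.0208 263.7995,46.4633 257.6253,49.0208 255.0678,55.1950 257.6253,61.3692 263.7995,63.9267 269.9737,61.3692" fill="none" stroke="#0000ff"/>
  <polyline points="285.5583,144.2264 53.5594,52.4465" fill="none" stroke="#0000ff"/>
  <polyline points="82.4606,171.3113 85.6487,149.8247 93.4968,118.9827 99.7458,88.2025 98.1363,66.9016" fill="none" stroke="#0000ff"/>
  <polyline points="277.2065,121.0476 35.9701,23.9377" fill="none" stroke="#0000ff"/>
  <polyline points="220.5662,23.3843 274.0279,106.0396" fill="none" stroke="#008000"/>
  <polyline points="83.5722,79.4010 140.2705,100.5552 188.3707,115.0802 227.8728,122.9758 258.7768,124.2421" fill="none" stroke="#0000ff"/>
  <polyline points="282.4156,73.5316 292.8109,127.6623 50.5294,74.0921 291.0131,183.6609" fill="none" stroke="#0000ff"/>
  <polygon points="122.4194,91.9537 262.4739,91.9537 262.4739,143.1669 122.4194,143.1669" fill="none" stroke="#008000"/>
</svg>

Machine Y-up, SVG Y-down with viewBox height 227.6905, so y_svg = 227.6905 − y_machine; X carries over.

Run 1: the run's S331 means `#0000ff` (engrave). The run returns to its start, so emit a `<polygon>` with points (Y-flipped): 272.5312,55.1950 269.9737,49.0208 263.7995,46.4633 257.6253,49.0208 255.0678,55.1950 257.6253,61.3692 263.7995,63.9267 269.9737,61.3692.

Run 2: power S331 maps to stroke `#0000ff` (engrave). The run is open, so emit a `<polyline>` with points (Y-flipped): 285.5583,144.2264 53.5594,52.4465.

Run 3: the run's S331 means `#0000ff` (engrave). The run is open, so emit a `<polyline>` with points (Y-flipped): 82.4606,171.3113 85.6487,149.8247 93.4968,118.9827 99.7458,88.2025 98.1363,66.9016.

Run 4: power S331 maps to stroke `#0000ff` (engrave). The run is open, so emit a `<polyline>` with points (Y-flipped): 277.2065,121.0476 35.9701,23.9377.

Run 5: S552 ⇒ score layer `#008000`. The run is open, so emit a `<polyline>` with points (Y-flipped): 220.5662,23.3843 274.0279,106.0396.

Run 6: the run's S331 means `#0000ff` (engrave). The run is open, so emit a `<polyline>` with points (Y-flipped): 83.5722,79.4010 140.2705,100.5552 188.3707,115.0802 227.8728,122.9758 258.7768,124.2421.

Run 7: S331 ⇒ engrave layer `#0000ff`. The run is open, so emit a `<polyline>` with points (Y-flipped): 282.4156,73.5316 292.8109,127.6623 50.5294,74.0921 291.0131,183.6609.

Run 8: S552 ⇒ score layer `#008000`. The run returns to its start, so emit a `<polygon>` with points (Y-flipped): 122.4194,91.9537 262.4739,91.9537 262.4739,143.1669 122.4194,143.1669.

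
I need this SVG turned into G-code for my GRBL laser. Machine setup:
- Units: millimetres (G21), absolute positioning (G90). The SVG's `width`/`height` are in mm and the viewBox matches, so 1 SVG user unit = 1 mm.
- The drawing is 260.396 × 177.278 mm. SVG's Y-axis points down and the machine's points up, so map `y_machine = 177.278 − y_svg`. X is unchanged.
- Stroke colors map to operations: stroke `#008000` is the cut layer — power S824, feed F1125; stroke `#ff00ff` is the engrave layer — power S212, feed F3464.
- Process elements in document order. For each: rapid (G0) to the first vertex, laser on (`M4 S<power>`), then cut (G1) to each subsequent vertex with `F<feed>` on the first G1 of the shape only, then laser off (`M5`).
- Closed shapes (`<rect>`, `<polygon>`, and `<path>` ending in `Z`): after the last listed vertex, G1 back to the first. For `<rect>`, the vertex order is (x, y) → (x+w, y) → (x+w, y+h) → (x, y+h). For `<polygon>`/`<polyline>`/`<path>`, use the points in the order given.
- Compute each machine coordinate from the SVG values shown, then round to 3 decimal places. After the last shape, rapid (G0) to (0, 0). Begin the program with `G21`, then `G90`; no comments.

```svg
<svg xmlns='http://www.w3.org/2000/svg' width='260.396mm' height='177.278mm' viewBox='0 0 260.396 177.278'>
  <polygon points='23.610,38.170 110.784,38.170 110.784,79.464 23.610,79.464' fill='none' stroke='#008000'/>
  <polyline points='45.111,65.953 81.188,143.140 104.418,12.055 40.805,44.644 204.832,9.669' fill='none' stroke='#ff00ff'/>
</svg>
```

1 u = 1 mm; y_m = 177.278 − y.

[1] `<polygon>` rectangle, #008000→cut S824 F1125: (23.610,139.108) → (110.784,139.108) → (110.784,97.814) → (23.610,97.814) → (23.610,139.108) (closed)

[2] `<polyline>` open polyline, #ff00ff→engrave S212 F3464: (45.111,111.325) → (81.188,34.138) → (104.418,165.223) → (40.805,132.634) → (204.832,167.609)

G21
G90
G0 X23.610 Y139.108
M4 S824
G1 X110.784 Y139.108 F1125
G1 X110.784 Y97.814
G1 X23.610 Y97.814
G1 X23.610 Y139.108
M5
G0 X45.111 Y111.325
M4 S212
G1 X81.188 Y34.138 F3464
G1 X104.418 Y165.223
G1 X40.805 Y132.634
G1 X204.832 Y167.609
M5
G0 X0.000 Y0.000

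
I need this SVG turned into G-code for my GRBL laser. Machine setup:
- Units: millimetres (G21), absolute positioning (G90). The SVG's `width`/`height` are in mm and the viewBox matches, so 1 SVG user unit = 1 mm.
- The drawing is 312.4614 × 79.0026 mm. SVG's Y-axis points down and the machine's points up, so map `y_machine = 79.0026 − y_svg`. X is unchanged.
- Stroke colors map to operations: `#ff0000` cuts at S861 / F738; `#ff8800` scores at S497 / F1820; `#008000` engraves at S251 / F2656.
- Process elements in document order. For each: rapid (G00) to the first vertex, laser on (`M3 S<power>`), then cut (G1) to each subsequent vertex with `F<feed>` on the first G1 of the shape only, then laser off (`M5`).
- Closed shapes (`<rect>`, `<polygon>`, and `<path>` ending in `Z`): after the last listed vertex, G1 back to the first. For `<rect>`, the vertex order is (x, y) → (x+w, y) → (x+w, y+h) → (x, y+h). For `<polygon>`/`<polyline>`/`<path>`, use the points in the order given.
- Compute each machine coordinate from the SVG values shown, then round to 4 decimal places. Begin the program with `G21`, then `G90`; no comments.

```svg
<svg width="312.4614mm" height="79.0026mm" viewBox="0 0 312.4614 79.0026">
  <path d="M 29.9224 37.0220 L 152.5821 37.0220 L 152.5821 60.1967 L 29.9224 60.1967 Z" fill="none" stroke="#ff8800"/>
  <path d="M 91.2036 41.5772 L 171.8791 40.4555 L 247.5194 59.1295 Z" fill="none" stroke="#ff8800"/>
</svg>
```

Since the viewBox matches the mm dimensions, user units are millimetres directly. The only transform is the Y-flip y_m = 79.0026 − y_svg.

Shape 1 is a rectangle drawn with `<path>`. Its stroke #ff8800 means score at S497, F1820. After flipping Y the toolpath is (29.9224,41.9806) → (152.5821,41.9806) → (152.5821,18.8059) → (29.9224,18.8059) → (29.9224,41.9806), returning to the start.

Shape 2 is a closed polygon drawn with `<path>`. Its stroke #ff8800 means score at S497, F1820. After flipping Y the toolpath is (91.2036,37.4254) → (171.8791,38.5471) → (247.5194,19.8731) → (91.2036,37.4254), returning to the start.

G21
G90
G00 X29.9224 Y41.9806
M3 S497
G1 X152.5821 Y41.9806 F1820
G1 X152.5821 Y18.8059
G1 X29.9224 Y18.8059
G1 X29.9224 Y41.9806
M5
G00 X91.2036 Y37.4254
M3 S497
G1 X171.8791 Y38.5471 F1820
G1 X247.5194 Y19.8731
G1 X91.2036 Y37.4254
M5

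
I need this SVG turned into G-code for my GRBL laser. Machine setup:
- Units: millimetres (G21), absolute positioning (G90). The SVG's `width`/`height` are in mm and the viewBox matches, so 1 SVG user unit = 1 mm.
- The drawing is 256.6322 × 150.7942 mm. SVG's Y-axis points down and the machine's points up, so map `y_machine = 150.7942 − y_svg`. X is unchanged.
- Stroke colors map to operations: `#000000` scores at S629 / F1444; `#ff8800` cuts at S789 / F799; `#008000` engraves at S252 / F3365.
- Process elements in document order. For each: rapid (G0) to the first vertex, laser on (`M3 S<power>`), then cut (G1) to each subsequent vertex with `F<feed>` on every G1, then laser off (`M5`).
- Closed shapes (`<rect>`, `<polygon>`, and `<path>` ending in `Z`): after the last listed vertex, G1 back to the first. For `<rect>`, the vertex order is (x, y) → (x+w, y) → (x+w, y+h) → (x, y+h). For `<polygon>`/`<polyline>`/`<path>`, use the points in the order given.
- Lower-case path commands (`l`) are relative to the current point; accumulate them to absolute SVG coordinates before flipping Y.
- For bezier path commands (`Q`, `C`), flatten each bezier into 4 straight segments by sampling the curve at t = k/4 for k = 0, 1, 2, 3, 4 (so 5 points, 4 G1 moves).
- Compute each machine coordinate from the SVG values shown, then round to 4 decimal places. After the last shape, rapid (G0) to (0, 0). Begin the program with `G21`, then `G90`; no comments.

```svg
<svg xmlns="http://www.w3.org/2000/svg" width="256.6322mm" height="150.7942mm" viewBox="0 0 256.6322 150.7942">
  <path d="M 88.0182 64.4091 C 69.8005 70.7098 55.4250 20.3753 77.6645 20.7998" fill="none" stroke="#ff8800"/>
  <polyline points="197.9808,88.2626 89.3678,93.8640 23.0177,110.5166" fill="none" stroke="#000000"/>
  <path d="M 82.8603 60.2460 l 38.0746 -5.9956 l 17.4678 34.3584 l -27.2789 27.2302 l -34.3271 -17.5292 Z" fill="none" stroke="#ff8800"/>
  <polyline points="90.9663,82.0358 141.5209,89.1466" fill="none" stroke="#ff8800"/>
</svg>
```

1 u = 1 mm; y_m = 150.7942 − y.

[1] `<path>` cubic bezier, #ff8800→cut S789 F799: (88.0182,86.3851) → (75.5874,90.6006) → (67.6699,105.9862) → (67.3381,122.4735) → (77.6645,129.9944)

[2] `<polyline>` open polyline, #000000→score S629 F1444: (197.9808,62.5316) → (89.3678,56.9302) → (23.0177,40.2776)

[3] `<path>` regular polygon, #ff8800→cut S789 F799: (82.8603,90.5482) → (120.9349,96.5438) → (138.4027,62.1854) → (111.1238,34.9552) → (76.7967,52.4844) → (82.8603,90.5482) (closed)

[4] `<polyline>` line segment, #ff8800→cut S789 F799: (90.9663,68.7584) → (141.5209,61.6476)

G21
G90
G0 X88.0182 Y86.3851
M3 S789
G1 X75.5874 Y90.6006 F799
G1 X67.6699 Y105.9862 F799
G1 X67.3381 Y122.4735 F799
G1 X77.6645 Y129.9944 F799
M5
G0 X197.9808 Y62.5316
M3 S629
G1 X89.3678 Y56.9302 F1444
G1 X23.0177 Y40.2776 F1444
M5
G0 X82.8603 Y90.5482
M3 S789
G1 X120.9349 Y96.5438 F799
G1 X138.4027 Y62.1854 F799
G1 X111.1238 Y34.9552 F799
G1 X76.7967 Y52.4844 F799
G1 X82.8603 Y90.5482 F799
M5
G0 X90.9663 Y68.7584
M3 S789
G1 X141.5209 Y61.6476 F799
M5
G0 X0.0000 Y0.0000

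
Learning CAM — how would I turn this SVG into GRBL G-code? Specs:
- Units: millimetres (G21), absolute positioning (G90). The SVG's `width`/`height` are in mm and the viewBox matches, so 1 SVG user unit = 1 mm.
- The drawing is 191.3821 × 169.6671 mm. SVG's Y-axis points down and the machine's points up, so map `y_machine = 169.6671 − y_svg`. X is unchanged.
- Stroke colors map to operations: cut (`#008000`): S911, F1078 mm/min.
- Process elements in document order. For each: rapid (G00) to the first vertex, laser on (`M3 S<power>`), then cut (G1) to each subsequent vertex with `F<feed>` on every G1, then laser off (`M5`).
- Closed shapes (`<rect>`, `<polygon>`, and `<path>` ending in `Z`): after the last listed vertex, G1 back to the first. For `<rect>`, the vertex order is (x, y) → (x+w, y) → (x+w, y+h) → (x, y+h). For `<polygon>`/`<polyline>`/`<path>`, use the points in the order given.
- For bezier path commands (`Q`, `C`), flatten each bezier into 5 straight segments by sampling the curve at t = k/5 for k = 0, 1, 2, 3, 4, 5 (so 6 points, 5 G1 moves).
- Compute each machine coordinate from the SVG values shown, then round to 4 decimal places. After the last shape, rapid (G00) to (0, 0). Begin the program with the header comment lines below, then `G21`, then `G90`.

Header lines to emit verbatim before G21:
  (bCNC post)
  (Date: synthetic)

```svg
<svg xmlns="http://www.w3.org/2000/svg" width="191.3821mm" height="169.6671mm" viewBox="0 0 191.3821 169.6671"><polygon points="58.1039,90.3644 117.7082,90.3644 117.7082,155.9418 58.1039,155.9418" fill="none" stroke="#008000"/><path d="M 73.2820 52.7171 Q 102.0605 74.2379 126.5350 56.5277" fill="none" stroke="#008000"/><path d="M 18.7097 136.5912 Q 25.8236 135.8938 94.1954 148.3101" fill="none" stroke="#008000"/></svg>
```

viewBox `0 0 191.3821 169.6671` with mm width/height → 1 unit = 1 mm. Flip: y_m = 169.6671 − y_svg.

**Shape 1** — `<polygon>` rectangle, stroke `#008000` → cut (S911, F1078). Machine vertices: (58.1039,79.3027) → (117.7082,79.3027) → (117.7082,13.7253) → (58.1039,13.7253) → (58.1039,79.3027). Closed: final G1 returns to the first vertex.

**Shape 2** — `<path>` quadratic bezier, stroke `#008000` → cut (S911, F1078). Control points (SVG): P0=(73.2820,52.7171), P1=(102.0605,74.2379), P2=(126.5350,56.5277); sampled at t=k/5. Machine vertices: (73.2820,116.9500) → (84.6212,109.9109) → (95.6162,106.0103) → (106.2668,105.2482) → (116.5730,107.6246) → (126.5350,113.1394). Open path.

**Shape 3** — `<path>` quadratic bezier, stroke `#008000` → cut (S911, F1078). Control points (SVG): P0=(18.7097,136.5912), P1=(25.8236,135.8938), P2=(94.1954,148.3101); sampled at t=k/5. Machine vertices: (18.7097,33.0759) → (24.0056,32.8303) → (34.2021,31.5356) → (49.2992,29.1918) → (69.2970,25.7990) → (94.1954,21.3570). Open path.

(bCNC post)
(Date: synthetic)
G21
G90
G00 X58.1039 Y79.3027
M3 S911
G1 X117.7082 Y79.3027 F1078
G1 X117.7082 Y13.7253 F1078
G1 X58.1039 Y13.7253 F1078
G1 X58.1039 Y79.3027 F1078
M5
G00 X73.2820 Y116.9500
M3 S911
G1 X84.6212 Y109.9109 F1078
G1 X95.6162 Y106.0103 F1078
G1 X106.2668 Y105.2482 F1078
G1 X116.5730 Y107.6246 F1078
G1 X126.5350 Y113.1394 F1078
M5
G00 X18.7097 Y33.0759
M3 S911
G1 X24.0056 Y32.8303 F1078
G1 X34.2021 Y31.5356 F1078
G1 X49.2992 Y29.1918 F1078
G1 X69.2970 Y25.7990 F1078
G1 X94.1954 Y21.3570 F1078
M5
G00 X0.0000 Y0.0000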